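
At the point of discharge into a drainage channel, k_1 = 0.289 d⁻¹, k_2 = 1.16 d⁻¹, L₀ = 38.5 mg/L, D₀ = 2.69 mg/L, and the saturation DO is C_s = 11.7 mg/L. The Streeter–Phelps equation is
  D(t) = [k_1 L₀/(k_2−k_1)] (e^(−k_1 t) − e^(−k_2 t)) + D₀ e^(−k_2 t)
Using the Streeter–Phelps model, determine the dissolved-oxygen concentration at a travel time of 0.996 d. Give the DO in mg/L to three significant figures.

DO ≈ 5.30 mg/L

k_1 L₀/(k_2−k_1) = 0.289×38.5/(1.16−0.289) = 11.13/0.8710 = 12.77 mg/L.
e^(−k_1 t) = e^(−0.289×0.9960) = 0.7499; e^(−k_2 t) = e^(−1.16×0.9960) = 0.3149.
D = 12.77 × (0.7499 − 0.3149) + 2.69 × 0.3149 = 5.556 + 0.8472 = 6.403 mg/L.
DO = C_s − D = 11.7 − 6.403 = 5.297 mg/L.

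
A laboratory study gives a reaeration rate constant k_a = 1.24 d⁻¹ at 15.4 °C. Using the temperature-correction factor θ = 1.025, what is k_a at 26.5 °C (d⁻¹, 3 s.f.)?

k_a(T₂) = k_a(T₁) · θ^(T₂−T₁) = 1.24 × 1.025^(26.5−15.4)
= 1.24 × 1.025^11.1 = 1.24 × 1.315 = 1.631 d⁻¹.

k_a ≈ 1.63 d⁻¹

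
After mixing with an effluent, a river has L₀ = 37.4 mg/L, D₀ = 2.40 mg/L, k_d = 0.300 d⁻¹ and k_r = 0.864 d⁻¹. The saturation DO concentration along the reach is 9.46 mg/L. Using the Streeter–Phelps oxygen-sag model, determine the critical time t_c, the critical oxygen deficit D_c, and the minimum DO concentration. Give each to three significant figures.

With k_r/k_d = 2.880 and 1 − D₀(k_r−k_d)/(k_d L₀) = 0.8794,
t_c = ln(2.880 × 0.8794) / (0.864 − 0.300) = ln(2.533) / 0.5640 = 0.9292/0.5640 = 1.648 d.
L(t_c) = L₀ e^(−k_d t_c) = 37.4 × 0.6100 = 22.81 mg/L, and at the critical point k_r D_c = k_d L, so D_c = (0.300/0.864) × 22.81 = 7.922 mg/L.
Minimum DO = C_s − D_c = 9.46 − 7.922 = 1.538 mg/L.

t_c ≈ 1.65 d; D_c ≈ 7.92 mg/L; min DO ≈ 1.54 mg/L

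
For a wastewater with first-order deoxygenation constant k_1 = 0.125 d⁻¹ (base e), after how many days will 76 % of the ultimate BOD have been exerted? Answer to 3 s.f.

t ≈ 11.4 d

y/L₀ = 1 − e^(−k_1 t) = 0.76 ⇒ e^(−k_1 t) = 0.240
t = −ln(0.240) / 0.125 = 1.427 / 0.125 = 11.42 d.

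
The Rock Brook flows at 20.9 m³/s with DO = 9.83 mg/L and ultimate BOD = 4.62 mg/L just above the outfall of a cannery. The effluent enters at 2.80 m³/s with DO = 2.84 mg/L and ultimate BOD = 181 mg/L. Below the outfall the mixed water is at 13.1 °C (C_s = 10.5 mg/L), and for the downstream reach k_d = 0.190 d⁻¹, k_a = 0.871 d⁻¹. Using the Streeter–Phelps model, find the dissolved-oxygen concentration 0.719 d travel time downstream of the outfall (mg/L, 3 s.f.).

DO ≈ 7.30 mg/L

Mixed DO = (20.9×9.83 + 2.80×2.84)/(20.9+2.80) = 213.4/23.70 = 9.004 mg/L.
Mixed L₀ = (20.9×4.62 + 2.80×181)/(23.70) = 603.4/23.70 = 25.46 mg/L.
Initial deficit D₀ = C_s − DO₀ = 10.5 − 9.004 = 1.496 mg/L.
D(0.719) = [0.190×25.46/(0.871−0.190)](e^(−0.190×0.719) − e^(−0.871×0.719)) + 1.496 e^(−0.871×0.719)
= 7.103 × (0.8723 − 0.5346) + 1.496 × 0.5346 = 3.198 mg/L.
DO = 10.5 − 3.198 = 7.302 mg/L.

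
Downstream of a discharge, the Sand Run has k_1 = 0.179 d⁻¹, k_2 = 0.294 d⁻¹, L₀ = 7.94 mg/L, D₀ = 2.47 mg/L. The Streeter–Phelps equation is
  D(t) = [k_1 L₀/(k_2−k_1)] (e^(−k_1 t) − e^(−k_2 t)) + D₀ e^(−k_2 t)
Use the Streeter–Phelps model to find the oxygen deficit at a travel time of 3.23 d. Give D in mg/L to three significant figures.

D ≈ 3.11 mg/L

k_1 L₀/(k_2−k_1) = 0.179×7.94/(0.294−0.179) = 1.421/0.1150 = 12.36 mg/L.
e^(−k_1 t) = e^(−0.179×3.230) = 0.5609; e^(−k_2 t) = e^(−0.294×3.230) = 0.3869.
D = 12.36 × (0.5609 − 0.3869) + 2.47 × 0.3869 = 2.151 + 0.9556 = 3.106 mg/L.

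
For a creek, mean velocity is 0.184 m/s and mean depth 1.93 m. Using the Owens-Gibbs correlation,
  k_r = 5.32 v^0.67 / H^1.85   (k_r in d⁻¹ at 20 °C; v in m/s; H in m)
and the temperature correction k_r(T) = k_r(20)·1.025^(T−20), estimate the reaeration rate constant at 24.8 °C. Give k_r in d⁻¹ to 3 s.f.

k_r ≈ 0.571 d⁻¹

k_r(20) = 5.32 × 0.184^0.67 / 1.93^1.85 = 5.32 × 0.3217 / 3.375 = 0.5071 d⁻¹.
k_r(24.8) = 0.5071 × 1.025^(24.8−20) = 0.5071 × 1.126 = 0.5709 d⁻¹.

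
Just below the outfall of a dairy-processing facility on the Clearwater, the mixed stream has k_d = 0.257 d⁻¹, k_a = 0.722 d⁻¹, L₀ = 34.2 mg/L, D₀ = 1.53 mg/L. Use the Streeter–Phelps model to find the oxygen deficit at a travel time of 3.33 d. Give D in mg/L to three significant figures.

D ≈ 6.46 mg/L

k_d L₀/(k_a−k_d) = 0.257×34.2/(0.722−0.257) = 8.789/0.4650 = 18.90 mg/L.
e^(−k_d t) = e^(−0.257×3.330) = 0.4249; e^(−k_a t) = e^(−0.722×3.330) = 0.09033.
D = 18.90 × (0.4249 − 0.09033) + 1.53 × 0.09033 = 6.325 + 0.1382 = 6.463 mg/L.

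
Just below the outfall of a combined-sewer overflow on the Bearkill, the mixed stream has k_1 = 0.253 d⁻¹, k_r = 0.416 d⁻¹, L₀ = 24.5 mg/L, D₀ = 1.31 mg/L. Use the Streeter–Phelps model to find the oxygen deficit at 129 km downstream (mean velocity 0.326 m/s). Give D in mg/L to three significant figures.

D ≈ 6.47 mg/L

Travel time t = x/v = 129 km / (0.326 m/s) = 129000 m / 0.326 m/s = 395700 s = 4.580 d.
k_1 L₀/(k_r−k_1) = 0.253×24.5/(0.416−0.253) = 6.199/0.1630 = 38.03 mg/L.
e^(−k_1 t) = e^(−0.253×4.580) = 0.3139; e^(−k_r t) = e^(−0.416×4.580) = 0.1488.
D = 38.03 × (0.3139 − 0.1488) + 1.31 × 0.1488 = 6.278 + 0.1949 = 6.473 mg/L.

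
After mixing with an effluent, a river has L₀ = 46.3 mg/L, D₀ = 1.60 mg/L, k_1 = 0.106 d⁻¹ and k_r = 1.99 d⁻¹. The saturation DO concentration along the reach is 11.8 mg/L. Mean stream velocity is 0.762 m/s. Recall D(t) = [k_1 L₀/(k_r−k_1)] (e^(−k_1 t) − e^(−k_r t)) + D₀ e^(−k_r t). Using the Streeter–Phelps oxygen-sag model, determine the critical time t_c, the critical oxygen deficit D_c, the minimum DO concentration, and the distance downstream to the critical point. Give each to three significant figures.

t_c ≈ 1.05 d; D_c ≈ 2.21 mg/L; min DO ≈ 9.59 mg/L; x_c ≈ 69.2 km

With k_r/k_1 = 18.77 and 1 − D₀(k_r−k_1)/(k_1 L₀) = 0.3858,
t_c = ln(18.77 × 0.3858) / (1.99 − 0.106) = ln(7.243) / 1.884 = 1.980/1.884 = 1.051 d.
L(t_c) = L₀ e^(−k_1 t_c) = 46.3 × 0.8946 = 41.42 mg/L, and at the critical point k_r D_c = k_1 L, so D_c = (0.106/1.99) × 41.42 = 2.206 mg/L.
Minimum DO = C_s − D_c = 11.8 − 2.206 = 9.594 mg/L.
x_c = v t_c = 0.762 m/s × 1.051 d × 86400 s/d = 69190 m ≈ 69.2 km.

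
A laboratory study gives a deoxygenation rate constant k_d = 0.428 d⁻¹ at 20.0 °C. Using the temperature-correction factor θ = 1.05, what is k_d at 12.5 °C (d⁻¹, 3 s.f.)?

k_d ≈ 0.297 d⁻¹

k_d(T₂) = k_d(T₁) · θ^(T₂−T₁) = 0.428 × 1.05^(12.5−20.0)
= 0.428 × 1.05^-7.50 = 0.428 × 0.6936 = 0.2968 d⁻¹.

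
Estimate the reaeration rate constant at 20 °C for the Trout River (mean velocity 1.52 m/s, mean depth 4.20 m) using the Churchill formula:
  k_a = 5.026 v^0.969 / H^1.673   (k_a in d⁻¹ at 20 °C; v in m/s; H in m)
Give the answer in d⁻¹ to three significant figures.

k_a ≈ 0.683 d⁻¹

k_a = 5.026 × 1.52^0.969 / 4.20^1.673 = 5.026 × 1.500 / 11.03 = 0.6835 d⁻¹.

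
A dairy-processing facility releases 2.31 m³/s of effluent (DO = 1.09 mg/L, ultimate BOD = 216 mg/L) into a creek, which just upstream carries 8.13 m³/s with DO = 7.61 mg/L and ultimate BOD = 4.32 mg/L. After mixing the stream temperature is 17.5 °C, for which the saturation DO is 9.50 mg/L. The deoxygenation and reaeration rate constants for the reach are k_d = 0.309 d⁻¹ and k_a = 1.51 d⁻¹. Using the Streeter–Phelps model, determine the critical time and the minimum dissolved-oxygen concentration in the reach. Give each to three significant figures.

Mixed DO = (8.13×7.61 + 2.31×1.09)/(8.13+2.31) = 64.39/10.44 = 6.167 mg/L.
Mixed L₀ = (8.13×4.32 + 2.31×216)/(10.44) = 534.1/10.44 = 51.16 mg/L.
Initial deficit D₀ = C_s − DO₀ = 9.50 − 6.167 = 3.333 mg/L.
t_c = (1/1.201) ln[(1.51/0.309)(1 − 3.333×1.201/(0.309×51.16))] = 0.8326 × ln(3.649) = 1.078 d.
D_c = (0.309/1.51) × 51.16 × e^(−0.309×1.078) = 0.2046 × 51.16 × 0.7167 = 7.503 mg/L.
Minimum DO = 9.50 − 7.503 = 1.997 mg/L.

t_c ≈ 1.08 d; minimum DO ≈ 2.00 mg/L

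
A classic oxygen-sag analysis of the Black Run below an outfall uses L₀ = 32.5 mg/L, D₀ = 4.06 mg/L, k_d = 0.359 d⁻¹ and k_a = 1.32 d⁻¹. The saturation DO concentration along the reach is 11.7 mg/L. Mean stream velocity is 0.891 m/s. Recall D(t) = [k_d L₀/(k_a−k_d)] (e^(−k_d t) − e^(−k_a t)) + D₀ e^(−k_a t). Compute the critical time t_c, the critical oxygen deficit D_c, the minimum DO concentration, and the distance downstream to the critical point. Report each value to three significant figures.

At the critical point dD/dt = 0, so k_d L₀ e^(−k_d t) = k_a D. Substituting D(t) from the Streeter–Phelps equation and solving for t gives
t_c = ln[(k_a/k_d)(1 − D₀(k_a−k_d)/(k_d L₀))] / (k_a−k_d).
Here k_a−k_d = 0.9610 d⁻¹ and 1 − D₀(k_a−k_d)/(k_d L₀) = 1 − 4.06×0.9610/(0.359×32.5) = 0.6656, so
t_c = ln(3.677 × 0.6656) / 0.9610 = 0.8950 / 0.9610 = 0.9313 d.
D_c = (k_d/k_a) L₀ e^(−k_d t_c) = (0.359/1.32) × 32.5 × e^(−0.359×0.9313) = 0.2720 × 32.5 × 0.7158 = 6.327 mg/L.
Minimum DO = C_s − D_c = 11.7 − 6.327 = 5.373 mg/L.
x_c = v t_c = 0.891 m/s × 0.9313 d × 86400 s/d = 71690 m ≈ 71.7 km.

t_c ≈ 0.931 d; D_c ≈ 6.33 mg/L; min DO ≈ 5.37 mg/L; x_c ≈ 71.7 km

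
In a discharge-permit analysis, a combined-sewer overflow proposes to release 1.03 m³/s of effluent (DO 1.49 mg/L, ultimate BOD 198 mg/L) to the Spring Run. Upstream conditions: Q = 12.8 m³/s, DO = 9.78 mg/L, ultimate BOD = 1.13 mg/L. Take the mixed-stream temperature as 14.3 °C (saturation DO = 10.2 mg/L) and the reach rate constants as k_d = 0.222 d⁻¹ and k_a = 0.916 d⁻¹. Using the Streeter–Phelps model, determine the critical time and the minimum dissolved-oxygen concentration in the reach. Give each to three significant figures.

t_c ≈ 1.71 d; minimum DO ≈ 7.58 mg/L

Mixed DO = (12.8×9.78 + 1.03×1.49)/(12.8+1.03) = 126.7/13.83 = 9.163 mg/L.
Mixed L₀ = (12.8×1.13 + 1.03×198)/(13.83) = 218.4/13.83 = 15.79 mg/L.
Initial deficit D₀ = C_s − DO₀ = 10.2 − 9.163 = 1.037 mg/L.
t_c = (1/0.6940) ln[(0.916/0.222)(1 − 1.037×0.6940/(0.222×15.79))] = 1.441 × ln(3.279) = 1.711 d.
D_c = (0.222/0.916) × 15.79 × e^(−0.222×1.711) = 0.2424 × 15.79 × 0.6840 = 2.618 mg/L.
Minimum DO = 10.2 − 2.618 = 7.582 mg/L.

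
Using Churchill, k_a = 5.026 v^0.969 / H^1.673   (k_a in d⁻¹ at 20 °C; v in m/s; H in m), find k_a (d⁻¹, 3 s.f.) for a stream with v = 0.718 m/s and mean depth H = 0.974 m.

k_a ≈ 3.81 d⁻¹

k_a = 5.026 × 0.718^0.969 / 0.974^1.673 = 5.026 × 0.7254 / 0.9569 = 3.810 d⁻¹.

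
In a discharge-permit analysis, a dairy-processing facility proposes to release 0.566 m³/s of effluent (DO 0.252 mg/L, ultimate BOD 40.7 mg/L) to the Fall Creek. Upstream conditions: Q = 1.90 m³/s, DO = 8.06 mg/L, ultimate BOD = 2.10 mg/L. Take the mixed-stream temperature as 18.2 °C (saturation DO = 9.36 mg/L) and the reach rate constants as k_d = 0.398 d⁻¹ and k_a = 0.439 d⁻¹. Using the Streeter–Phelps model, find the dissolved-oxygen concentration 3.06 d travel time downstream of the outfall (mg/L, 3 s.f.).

DO ≈ 4.84 mg/L

Mixed DO = (1.90×8.06 + 0.566×0.252)/(1.90+0.566) = 15.46/2.466 = 6.268 mg/L.
Mixed L₀ = (1.90×2.10 + 0.566×40.7)/(2.466) = 27.03/2.466 = 10.96 mg/L.
Initial deficit D₀ = C_s − DO₀ = 9.36 − 6.268 = 3.092 mg/L.
D(3.06) = [0.398×10.96/(0.439−0.398)](e^(−0.398×3.06) − e^(−0.439×3.06)) + 3.092 e^(−0.439×3.06)
= 106.4 × (0.2959 − 0.2610) + 3.092 × 0.2610 = 4.518 mg/L.
DO = 9.36 − 4.518 = 4.842 mg/L.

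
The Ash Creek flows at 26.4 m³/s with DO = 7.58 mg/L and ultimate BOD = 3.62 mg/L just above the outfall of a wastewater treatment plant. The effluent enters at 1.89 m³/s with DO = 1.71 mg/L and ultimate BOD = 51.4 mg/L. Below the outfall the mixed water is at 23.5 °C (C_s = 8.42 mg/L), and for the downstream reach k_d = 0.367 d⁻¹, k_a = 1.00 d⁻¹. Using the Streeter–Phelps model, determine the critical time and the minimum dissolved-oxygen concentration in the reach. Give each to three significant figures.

t_c ≈ 0.993 d; minimum DO ≈ 6.68 mg/L

Mixed DO = (26.4×7.58 + 1.89×1.71)/(26.4+1.89) = 203.3/28.29 = 7.188 mg/L.
Mixed L₀ = (26.4×3.62 + 1.89×51.4)/(28.29) = 192.7/28.29 = 6.812 mg/L.
Initial deficit D₀ = C_s − DO₀ = 8.42 − 7.188 = 1.232 mg/L.
t_c = (1/0.6330) ln[(1.00/0.367)(1 − 1.232×0.6330/(0.367×6.812))] = 1.580 × ln(1.875) = 0.9928 d.
D_c = (0.367/1.00) × 6.812 × e^(−0.367×0.9928) = 0.3670 × 6.812 × 0.6946 = 1.737 mg/L.
Minimum DO = 8.42 − 1.737 = 6.683 mg/L.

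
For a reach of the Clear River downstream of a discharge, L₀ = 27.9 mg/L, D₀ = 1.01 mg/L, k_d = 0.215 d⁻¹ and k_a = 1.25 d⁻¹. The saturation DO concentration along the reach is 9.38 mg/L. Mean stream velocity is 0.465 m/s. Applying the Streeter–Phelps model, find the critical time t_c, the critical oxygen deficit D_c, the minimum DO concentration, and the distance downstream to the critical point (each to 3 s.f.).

t_c ≈ 1.52 d; D_c ≈ 3.46 mg/L; min DO ≈ 5.92 mg/L; x_c ≈ 60.9 km

t_c = [1/(k_a−k_d)] ln[(k_a/k_d)(1 − D₀(k_a−k_d)/(k_d L₀))]
= [1/(1.25−0.215)] ln[(1.25/0.215)(1 − 1.01×1.035/(0.215×27.9))]
= (1/1.035) ln[5.814 × 0.8257] = 0.9662 × ln(4.801) = 0.9662 × 1.569 = 1.516 d.
L(t_c) = L₀ e^(−k_d t_c) = 27.9 × 0.7219 = 20.14 mg/L, and at the critical point k_a D_c = k_d L, so D_c = (0.215/1.25) × 20.14 = 3.464 mg/L.
Minimum DO = C_s − D_c = 9.38 − 3.464 = 5.916 mg/L.
x_c = v t_c = 0.465 m/s × 1.516 d × 86400 s/d = 60900 m ≈ 60.9 km.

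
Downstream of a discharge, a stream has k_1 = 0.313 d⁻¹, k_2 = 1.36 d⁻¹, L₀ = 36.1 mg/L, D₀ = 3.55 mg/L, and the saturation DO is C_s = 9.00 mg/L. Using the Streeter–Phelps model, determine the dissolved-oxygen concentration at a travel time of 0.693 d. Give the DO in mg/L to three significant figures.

DO ≈ 3.13 mg/L

k_1 L₀/(k_2−k_1) = 0.313×36.1/(1.36−0.313) = 11.30/1.047 = 10.79 mg/L.
e^(−k_1 t) = e^(−0.313×0.6930) = 0.8050; e^(−k_2 t) = e^(−1.36×0.6930) = 0.3897.
D = 10.79 × (0.8050 − 0.3897) + 3.55 × 0.3897 = 4.482 + 1.383 = 5.866 mg/L.
DO = C_s − D = 9.00 − 5.866 = 3.134 mg/L.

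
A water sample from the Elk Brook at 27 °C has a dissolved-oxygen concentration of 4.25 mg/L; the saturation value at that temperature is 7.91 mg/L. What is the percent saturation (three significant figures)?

53.7 % saturation

% saturation = C/C_s × 100 = 4.25/7.91 × 100 = 53.7 %.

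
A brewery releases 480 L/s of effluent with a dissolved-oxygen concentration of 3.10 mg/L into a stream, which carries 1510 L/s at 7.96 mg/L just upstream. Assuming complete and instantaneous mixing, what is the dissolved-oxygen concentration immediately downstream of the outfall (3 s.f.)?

6.79 mg/L

Flow-weighted mixing: C = (Q_r C_r + Q_w C_w)/(Q_r + Q_w)
= (1510×7.96 + 480×3.10)/(1510 + 480) = 13510/1990 = 6.788 mg/L.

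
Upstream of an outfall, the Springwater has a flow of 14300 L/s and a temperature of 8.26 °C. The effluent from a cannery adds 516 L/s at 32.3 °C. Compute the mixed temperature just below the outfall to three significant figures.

9.10 °C

Flow-weighted mixing: C = (Q_r C_r + Q_w C_w)/(Q_r + Q_w)
= (14300×8.26 + 516×32.3)/(14300 + 516) = 134800/14820 = 9.097 °C.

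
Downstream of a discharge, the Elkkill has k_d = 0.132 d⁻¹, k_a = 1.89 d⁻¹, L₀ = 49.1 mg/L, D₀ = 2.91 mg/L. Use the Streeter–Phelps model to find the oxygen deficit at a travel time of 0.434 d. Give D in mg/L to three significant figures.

D ≈ 3.14 mg/L

k_d L₀/(k_a−k_d) = 0.132×49.1/(1.89−0.132) = 6.481/1.758 = 3.687 mg/L.
e^(−k_d t) = e^(−0.132×0.4340) = 0.9443; e^(−k_a t) = e^(−1.89×0.4340) = 0.4403.
D = 3.687 × (0.9443 − 0.4403) + 2.91 × 0.4403 = 1.858 + 1.281 = 3.139 mg/L.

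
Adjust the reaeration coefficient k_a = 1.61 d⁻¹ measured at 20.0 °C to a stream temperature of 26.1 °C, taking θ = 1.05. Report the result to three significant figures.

k_a(T₂) = k_a(T₁) · θ^(T₂−T₁) = 1.61 × 1.05^(26.1−20.0)
= 1.61 × 1.05^6.10 = 1.61 × 1.347 = 2.168 d⁻¹.

k_a ≈ 2.17 d⁻¹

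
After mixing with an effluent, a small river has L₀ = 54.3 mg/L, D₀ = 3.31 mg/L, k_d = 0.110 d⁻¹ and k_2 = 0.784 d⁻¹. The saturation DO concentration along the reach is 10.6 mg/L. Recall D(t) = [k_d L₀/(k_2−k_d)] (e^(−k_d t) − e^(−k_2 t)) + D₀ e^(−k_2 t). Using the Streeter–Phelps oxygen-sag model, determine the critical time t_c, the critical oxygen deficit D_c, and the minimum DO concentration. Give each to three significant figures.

t_c = [1/(k_2−k_d)] ln[(k_2/k_d)(1 − D₀(k_2−k_d)/(k_d L₀))]
= [1/(0.784−0.110)] ln[(0.784/0.110)(1 − 3.31×0.6740/(0.110×54.3))]
= (1/0.6740) ln[7.127 × 0.6265] = 1.484 × ln(4.465) = 1.484 × 1.496 = 2.220 d.
D_c = (k_d/k_2) L₀ e^(−k_d t_c) = (0.110/0.784) × 54.3 × e^(−0.110×2.220) = 0.1403 × 54.3 × 0.7833 = 5.968 mg/L.
Minimum DO = C_s − D_c = 10.6 − 5.968 = 4.632 mg/L.

t_c ≈ 2.22 d; D_c ≈ 5.97 mg/L; min DO ≈ 4.63 mg/L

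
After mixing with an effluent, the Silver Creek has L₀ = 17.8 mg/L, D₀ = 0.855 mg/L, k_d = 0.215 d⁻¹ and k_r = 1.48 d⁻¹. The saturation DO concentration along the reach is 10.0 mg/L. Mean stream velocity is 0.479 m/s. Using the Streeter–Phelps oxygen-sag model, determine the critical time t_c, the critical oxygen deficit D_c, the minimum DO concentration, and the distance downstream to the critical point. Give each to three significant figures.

t_c ≈ 1.26 d; D_c ≈ 1.97 mg/L; min DO ≈ 8.03 mg/L; x_c ≈ 52.2 km

With k_r/k_d = 6.884 and 1 − D₀(k_r−k_d)/(k_d L₀) = 0.7174,
t_c = ln(6.884 × 0.7174) / (1.48 − 0.215) = ln(4.938) / 1.265 = 1.597/1.265 = 1.262 d.
D_c = (k_d/k_r) L₀ e^(−k_d t_c) = (0.215/1.48) × 17.8 × e^(−0.215×1.262) = 0.1453 × 17.8 × 0.7623 = 1.971 mg/L.
Minimum DO = C_s − D_c = 10.0 − 1.971 = 8.029 mg/L.
x_c = v t_c = 0.479 m/s × 1.262 d × 86400 s/d = 52250 m ≈ 52.2 km.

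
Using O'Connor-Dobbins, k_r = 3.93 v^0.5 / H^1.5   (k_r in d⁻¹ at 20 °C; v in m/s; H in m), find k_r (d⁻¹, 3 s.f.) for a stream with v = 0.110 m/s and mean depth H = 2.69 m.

k_r ≈ 0.295 d⁻¹

k_r = 3.93 × 0.110^0.5 / 2.69^1.5 = 3.93 × 0.3317 / 4.412 = 0.2954 d⁻¹.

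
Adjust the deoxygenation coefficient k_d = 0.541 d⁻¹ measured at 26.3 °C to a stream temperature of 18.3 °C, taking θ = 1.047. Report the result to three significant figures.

k_d ≈ 0.375 d⁻¹

k_d(T₂) = k_d(T₁) · θ^(T₂−T₁) = 0.541 × 1.047^(18.3−26.3)
= 0.541 × 1.047^-8.00 = 0.541 × 0.6925 = 0.3746 d⁻¹.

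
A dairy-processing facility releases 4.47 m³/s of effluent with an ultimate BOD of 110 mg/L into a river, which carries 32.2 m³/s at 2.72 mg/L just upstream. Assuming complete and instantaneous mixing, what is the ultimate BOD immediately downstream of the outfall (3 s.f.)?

Flow-weighted mixing: C = (Q_r C_r + Q_w C_w)/(Q_r + Q_w)
= (32.2×2.72 + 4.47×110)/(32.2 + 4.47) = 579.3/36.67 = 15.80 mg/L.

15.8 mg/L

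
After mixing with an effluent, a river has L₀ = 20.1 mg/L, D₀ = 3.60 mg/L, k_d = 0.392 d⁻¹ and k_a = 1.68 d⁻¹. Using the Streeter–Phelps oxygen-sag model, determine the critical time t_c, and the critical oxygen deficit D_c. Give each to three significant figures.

t_c = [1/(k_a−k_d)] ln[(k_a/k_d)(1 − D₀(k_a−k_d)/(k_d L₀))]
= [1/(1.68−0.392)] ln[(1.68/0.392)(1 − 3.60×1.288/(0.392×20.1))]
= (1/1.288) ln[4.286 × 0.4115] = 0.7764 × ln(1.764) = 0.7764 × 0.5674 = 0.4405 d.
D_c = (k_d/k_a) L₀ e^(−k_d t_c) = (0.392/1.68) × 20.1 × e^(−0.392×0.4405) = 0.2333 × 20.1 × 0.8414 = 3.946 mg/L.

t_c ≈ 0.441 d; D_c ≈ 3.95 mg/L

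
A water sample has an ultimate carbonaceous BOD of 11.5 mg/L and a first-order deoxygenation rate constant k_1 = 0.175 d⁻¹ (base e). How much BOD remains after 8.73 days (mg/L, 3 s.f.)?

L ≈ 2.50 mg/L

L_t = L₀ e^(−k_1 t) = 11.5 × e^(−0.175×8.73) = 11.5 × 0.2170 = 2.496 mg/L.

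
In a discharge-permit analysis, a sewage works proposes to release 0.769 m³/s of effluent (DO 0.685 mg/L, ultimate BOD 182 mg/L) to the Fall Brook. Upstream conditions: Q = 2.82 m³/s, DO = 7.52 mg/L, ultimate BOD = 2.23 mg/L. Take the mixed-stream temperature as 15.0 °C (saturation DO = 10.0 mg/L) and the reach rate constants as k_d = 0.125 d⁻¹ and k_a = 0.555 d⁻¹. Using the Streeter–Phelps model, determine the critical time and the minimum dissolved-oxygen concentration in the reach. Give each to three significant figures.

t_c ≈ 2.52 d; minimum DO ≈ 3.31 mg/L

Mixed DO = (2.82×7.52 + 0.769×0.685)/(2.82+0.769) = 21.73/3.589 = 6.055 mg/L.
Mixed L₀ = (2.82×2.23 + 0.769×182)/(3.589) = 146.2/3.589 = 40.75 mg/L.
Initial deficit D₀ = C_s − DO₀ = 10.0 − 6.055 = 3.945 mg/L.
t_c = (1/0.4300) ln[(0.555/0.125)(1 − 3.945×0.4300/(0.125×40.75))] = 2.326 × ln(2.961) = 2.525 d.
D_c = (0.125/0.555) × 40.75 × e^(−0.125×2.525) = 0.2252 × 40.75 × 0.7293 = 6.694 mg/L.
Minimum DO = 10.0 − 6.694 = 3.306 mg/L.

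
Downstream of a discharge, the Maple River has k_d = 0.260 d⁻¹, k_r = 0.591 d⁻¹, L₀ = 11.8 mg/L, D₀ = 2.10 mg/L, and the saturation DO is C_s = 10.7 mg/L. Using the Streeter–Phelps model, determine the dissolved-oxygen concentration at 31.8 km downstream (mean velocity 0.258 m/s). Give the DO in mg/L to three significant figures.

Travel time t = x/v = 31.8 km / (0.258 m/s) = 31800 m / 0.258 m/s = 123300 s = 1.427 d.
k_d L₀/(k_r−k_d) = 0.260×11.8/(0.591−0.260) = 3.068/0.3310 = 9.269 mg/L.
e^(−k_d t) = e^(−0.260×1.427) = 0.6901; e^(−k_r t) = e^(−0.591×1.427) = 0.4304.
D = 9.269 × (0.6901 − 0.4304) + 2.10 × 0.4304 = 2.407 + 0.9038 = 3.311 mg/L.
DO = C_s − D = 10.7 − 3.311 = 7.389 mg/L.

DO ≈ 7.39 mg/L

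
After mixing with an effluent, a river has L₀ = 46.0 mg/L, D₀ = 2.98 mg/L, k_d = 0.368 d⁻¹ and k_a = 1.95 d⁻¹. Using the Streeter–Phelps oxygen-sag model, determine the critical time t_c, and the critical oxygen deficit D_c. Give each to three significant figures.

t_c = [1/(k_a−k_d)] ln[(k_a/k_d)(1 − D₀(k_a−k_d)/(k_d L₀))]
= [1/(1.95−0.368)] ln[(1.95/0.368)(1 − 2.98×1.582/(0.368×46.0))]
= (1/1.582) ln[5.299 × 0.7215] = 0.6321 × ln(3.823) = 0.6321 × 1.341 = 0.8477 d.
D_c = (k_d/k_a) L₀ e^(−k_d t_c) = (0.368/1.95) × 46.0 × e^(−0.368×0.8477) = 0.1887 × 46.0 × 0.7320 = 6.355 mg/L.

t_c ≈ 0.848 d; D_c ≈ 6.35 mg/L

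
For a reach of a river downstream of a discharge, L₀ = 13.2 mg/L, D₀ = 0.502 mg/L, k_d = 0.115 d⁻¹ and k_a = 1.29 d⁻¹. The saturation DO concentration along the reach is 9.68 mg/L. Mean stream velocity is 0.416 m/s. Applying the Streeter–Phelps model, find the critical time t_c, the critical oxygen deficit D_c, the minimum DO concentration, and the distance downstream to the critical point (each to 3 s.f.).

At the critical point dD/dt = 0, so k_d L₀ e^(−k_d t) = k_a D. Substituting D(t) from the Streeter–Phelps equation and solving for t gives
t_c = ln[(k_a/k_d)(1 − D₀(k_a−k_d)/(k_d L₀))] / (k_a−k_d).
Here k_a−k_d = 1.175 d⁻¹ and 1 − D₀(k_a−k_d)/(k_d L₀) = 1 − 0.502×1.175/(0.115×13.2) = 0.6114, so
t_c = ln(11.22 × 0.6114) / 1.175 = 1.926 / 1.175 = 1.639 d.
D_c = (k_d/k_a) L₀ e^(−k_d t_c) = (0.115/1.29) × 13.2 × e^(−0.115×1.639) = 0.08915 × 13.2 × 0.8282 = 0.9746 mg/L.
Minimum DO = C_s − D_c = 9.68 − 0.9746 = 8.705 mg/L.
x_c = v t_c = 0.416 m/s × 1.639 d × 86400 s/d = 58900 m ≈ 58.9 km.

t_c ≈ 1.64 d; D_c ≈ 0.975 mg/L; min DO ≈ 8.71 mg/L; x_c ≈ 58.9 km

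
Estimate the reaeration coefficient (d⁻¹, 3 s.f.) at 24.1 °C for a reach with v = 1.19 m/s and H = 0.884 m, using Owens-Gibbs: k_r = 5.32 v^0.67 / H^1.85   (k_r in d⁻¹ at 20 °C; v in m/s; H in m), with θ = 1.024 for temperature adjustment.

k_r(20) = 5.32 × 1.19^0.67 / 0.884^1.85 = 5.32 × 1.124 / 0.7960 = 7.509 d⁻¹.
k_r(24.1) = 7.509 × 1.024^(24.1−20) = 7.509 × 1.102 = 8.276 d⁻¹.

k_r ≈ 8.28 d⁻¹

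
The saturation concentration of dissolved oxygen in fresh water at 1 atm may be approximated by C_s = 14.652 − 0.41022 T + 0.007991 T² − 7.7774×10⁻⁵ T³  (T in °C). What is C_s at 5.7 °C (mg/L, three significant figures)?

C_s ≈ 12.6 mg/L

C_s = 14.652 − 0.41022×5.7 + 0.007991×5.7² − 7.7774×10⁻⁵×5.7³ = 12.56 mg/L.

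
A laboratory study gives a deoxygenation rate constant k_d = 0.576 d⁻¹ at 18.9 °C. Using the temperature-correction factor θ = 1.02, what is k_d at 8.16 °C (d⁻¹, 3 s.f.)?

k_d ≈ 0.466 d⁻¹

k_d(T₂) = k_d(T₁) · θ^(T₂−T₁) = 0.576 × 1.02^(8.16−18.9)
= 0.576 × 1.02^-10.7 = 0.576 × 0.8084 = 0.4656 d⁻¹.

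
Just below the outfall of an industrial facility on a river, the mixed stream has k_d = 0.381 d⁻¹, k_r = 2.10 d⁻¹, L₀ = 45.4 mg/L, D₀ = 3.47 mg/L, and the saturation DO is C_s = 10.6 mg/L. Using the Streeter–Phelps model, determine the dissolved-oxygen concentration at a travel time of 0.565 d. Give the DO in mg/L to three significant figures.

DO ≈ 4.50 mg/L

k_d L₀/(k_r−k_d) = 0.381×45.4/(2.10−0.381) = 17.30/1.719 = 10.06 mg/L.
e^(−k_d t) = e^(−0.381×0.5650) = 0.8063; e^(−k_r t) = e^(−2.10×0.5650) = 0.3053.
D = 10.06 × (0.8063 − 0.3053) + 3.47 × 0.3053 = 5.042 + 1.059 = 6.101 mg/L.
DO = C_s − D = 10.6 − 6.101 = 4.499 mg/L.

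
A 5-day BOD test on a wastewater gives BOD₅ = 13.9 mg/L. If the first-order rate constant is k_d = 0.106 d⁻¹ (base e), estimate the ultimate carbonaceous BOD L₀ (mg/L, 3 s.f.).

L₀ ≈ 33.8 mg/L

BOD₅ = L₀(1 − e^(−5k_d)) ⇒ L₀ = BOD₅ / (1 − e^(−5×0.106))
= 13.9 / (1 − 0.5886) = 13.9 / 0.4114 = 33.79 mg/L.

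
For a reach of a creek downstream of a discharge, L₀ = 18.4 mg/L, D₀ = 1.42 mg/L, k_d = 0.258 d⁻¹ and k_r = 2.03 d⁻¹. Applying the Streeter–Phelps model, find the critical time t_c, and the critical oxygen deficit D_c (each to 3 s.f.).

t_c = [1/(k_r−k_d)] ln[(k_r/k_d)(1 − D₀(k_r−k_d)/(k_d L₀))]
= [1/(2.03−0.258)] ln[(2.03/0.258)(1 − 1.42×1.772/(0.258×18.4))]
= (1/1.772) ln[7.868 × 0.4700] = 0.5643 × ln(3.698) = 0.5643 × 1.308 = 0.7380 d.
D_c = (k_d/k_r) L₀ e^(−k_d t_c) = (0.258/2.03) × 18.4 × e^(−0.258×0.7380) = 0.1271 × 18.4 × 0.8266 = 1.933 mg/L.

t_c ≈ 0.738 d; D_c ≈ 1.93 mg/L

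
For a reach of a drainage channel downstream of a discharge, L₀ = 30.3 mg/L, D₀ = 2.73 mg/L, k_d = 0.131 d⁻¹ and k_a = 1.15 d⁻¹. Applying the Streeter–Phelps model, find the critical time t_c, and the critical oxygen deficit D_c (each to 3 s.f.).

t_c ≈ 0.948 d; D_c ≈ 3.05 mg/L

t_c = [1/(k_a−k_d)] ln[(k_a/k_d)(1 − D₀(k_a−k_d)/(k_d L₀))]
= [1/(1.15−0.131)] ln[(1.15/0.131)(1 − 2.73×1.019/(0.131×30.3))]
= (1/1.019) ln[8.779 × 0.2992] = 0.9814 × ln(2.626) = 0.9814 × 0.9655 = 0.9475 d.
L(t_c) = L₀ e^(−k_d t_c) = 30.3 × 0.8833 = 26.76 mg/L, and at the critical point k_a D_c = k_d L, so D_c = (0.131/1.15) × 26.76 = 3.049 mg/L.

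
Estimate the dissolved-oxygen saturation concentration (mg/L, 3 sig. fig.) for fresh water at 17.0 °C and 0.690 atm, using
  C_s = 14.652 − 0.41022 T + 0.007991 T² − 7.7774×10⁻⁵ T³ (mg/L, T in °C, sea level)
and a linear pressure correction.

C_s ≈ 6.63 mg/L

At sea level: C_s = 14.652 − 0.41022×17.0 + 0.007991×17.0² − 7.7774×10⁻⁵×17.0³ = 9.606 mg/L.
Pressure correction: C_s' = 9.606 × 0.690 = 6.628 mg/L.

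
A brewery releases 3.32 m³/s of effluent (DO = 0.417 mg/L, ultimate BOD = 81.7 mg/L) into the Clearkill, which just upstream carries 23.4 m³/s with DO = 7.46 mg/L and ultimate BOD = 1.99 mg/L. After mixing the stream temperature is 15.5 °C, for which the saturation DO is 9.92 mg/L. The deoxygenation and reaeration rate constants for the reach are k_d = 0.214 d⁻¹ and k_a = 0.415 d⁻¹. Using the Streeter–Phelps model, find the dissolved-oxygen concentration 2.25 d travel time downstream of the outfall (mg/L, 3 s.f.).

Mixed DO = (23.4×7.46 + 3.32×0.417)/(23.4+3.32) = 175.9/26.72 = 6.585 mg/L.
Mixed L₀ = (23.4×1.99 + 3.32×81.7)/(26.72) = 317.8/26.72 = 11.89 mg/L.
Initial deficit D₀ = C_s − DO₀ = 9.92 − 6.585 = 3.335 mg/L.
D(2.25) = [0.214×11.89/(0.415−0.214)](e^(−0.214×2.25) − e^(−0.415×2.25)) + 3.335 e^(−0.415×2.25)
= 12.66 × (0.6179 − 0.3931) + 3.335 × 0.3931 = 4.157 mg/L.
DO = 9.92 − 4.157 = 5.763 mg/L.

DO ≈ 5.76 mg/L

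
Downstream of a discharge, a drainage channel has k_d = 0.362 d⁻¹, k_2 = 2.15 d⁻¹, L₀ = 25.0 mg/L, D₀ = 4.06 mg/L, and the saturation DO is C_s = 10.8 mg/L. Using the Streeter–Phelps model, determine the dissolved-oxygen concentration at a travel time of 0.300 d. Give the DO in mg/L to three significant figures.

DO ≈ 6.78 mg/L

k_d L₀/(k_2−k_d) = 0.362×25.0/(2.15−0.362) = 9.050/1.788 = 5.062 mg/L.
e^(−k_d t) = e^(−0.362×0.3000) = 0.8971; e^(−k_2 t) = e^(−2.15×0.3000) = 0.5247.
D = 5.062 × (0.8971 − 0.5247) + 4.06 × 0.5247 = 1.885 + 2.130 = 4.015 mg/L.
DO = C_s − D = 10.8 − 4.015 = 6.785 mg/L.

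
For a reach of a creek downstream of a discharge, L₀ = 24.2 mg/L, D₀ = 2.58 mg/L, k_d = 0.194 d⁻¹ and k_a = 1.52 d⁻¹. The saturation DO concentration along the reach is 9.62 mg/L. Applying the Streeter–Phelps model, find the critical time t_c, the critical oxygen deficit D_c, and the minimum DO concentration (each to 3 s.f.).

t_c ≈ 0.569 d; D_c ≈ 2.77 mg/L; min DO ≈ 6.85 mg/L

At the critical point dD/dt = 0, so k_d L₀ e^(−k_d t) = k_a D. Substituting D(t) from the Streeter–Phelps equation and solving for t gives
t_c = ln[(k_a/k_d)(1 − D₀(k_a−k_d)/(k_d L₀))] / (k_a−k_d).
Here k_a−k_d = 1.326 d⁻¹ and 1 − D₀(k_a−k_d)/(k_d L₀) = 1 − 2.58×1.326/(0.194×24.2) = 0.2713, so
t_c = ln(7.835 × 0.2713) / 1.326 = 0.7541 / 1.326 = 0.5687 d.
L(t_c) = L₀ e^(−k_d t_c) = 24.2 × 0.8955 = 21.67 mg/L, and at the critical point k_a D_c = k_d L, so D_c = (0.194/1.52) × 21.67 = 2.766 mg/L.
Minimum DO = C_s − D_c = 9.62 − 2.766 = 6.854 mg/L.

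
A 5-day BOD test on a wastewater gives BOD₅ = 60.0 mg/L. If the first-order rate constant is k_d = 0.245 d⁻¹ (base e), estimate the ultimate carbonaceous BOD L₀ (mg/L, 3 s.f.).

L₀ ≈ 85.0 mg/L

BOD₅ = L₀(1 − e^(−5k_d)) ⇒ L₀ = BOD₅ / (1 − e^(−5×0.245))
= 60.0 / (1 − 0.2938) = 60.0 / 0.7062 = 84.96 mg/L.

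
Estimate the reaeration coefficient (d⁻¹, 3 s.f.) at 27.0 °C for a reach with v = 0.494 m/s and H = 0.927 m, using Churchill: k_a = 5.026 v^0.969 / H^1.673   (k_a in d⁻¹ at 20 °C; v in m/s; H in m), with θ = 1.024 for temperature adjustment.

k_a(20) = 5.026 × 0.494^0.969 / 0.927^1.673 = 5.026 × 0.5049 / 0.8809 = 2.881 d⁻¹.
k_a(27.0) = 2.881 × 1.024^(27.0−20) = 2.881 × 1.181 = 3.401 d⁻¹.

k_a ≈ 3.40 d⁻¹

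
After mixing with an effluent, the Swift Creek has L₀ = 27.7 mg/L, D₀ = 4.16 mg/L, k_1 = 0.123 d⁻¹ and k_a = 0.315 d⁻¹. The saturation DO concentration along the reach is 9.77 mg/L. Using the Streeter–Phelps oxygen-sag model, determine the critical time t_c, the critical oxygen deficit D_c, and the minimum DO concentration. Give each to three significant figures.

At the critical point dD/dt = 0, so k_1 L₀ e^(−k_1 t) = k_a D. Substituting D(t) from the Streeter–Phelps equation and solving for t gives
t_c = ln[(k_a/k_1)(1 − D₀(k_a−k_1)/(k_1 L₀))] / (k_a−k_1).
Here k_a−k_1 = 0.1920 d⁻¹ and 1 − D₀(k_a−k_1)/(k_1 L₀) = 1 − 4.16×0.1920/(0.123×27.7) = 0.7656, so
t_c = ln(2.561 × 0.7656) / 0.1920 = 0.6733 / 0.1920 = 3.507 d.
L(t_c) = L₀ e^(−k_1 t_c) = 27.7 × 0.6497 = 18.00 mg/L, and at the critical point k_a D_c = k_1 L, so D_c = (0.123/0.315) × 18.00 = 7.027 mg/L.
Minimum DO = C_s − D_c = 9.77 − 7.027 = 2.743 mg/L.

t_c ≈ 3.51 d; D_c ≈ 7.03 mg/L; min DO ≈ 2.74 mg/L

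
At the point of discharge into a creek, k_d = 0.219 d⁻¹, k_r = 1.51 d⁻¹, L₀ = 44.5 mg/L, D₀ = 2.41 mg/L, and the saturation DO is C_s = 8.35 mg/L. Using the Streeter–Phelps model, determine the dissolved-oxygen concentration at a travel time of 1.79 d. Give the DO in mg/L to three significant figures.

DO ≈ 3.59 mg/L

k_d L₀/(k_r−k_d) = 0.219×44.5/(1.51−0.219) = 9.745/1.291 = 7.549 mg/L.
e^(−k_d t) = e^(−0.219×1.790) = 0.6757; e^(−k_r t) = e^(−1.51×1.790) = 0.06701.
D = 7.549 × (0.6757 − 0.06701) + 2.41 × 0.06701 = 4.595 + 0.1615 = 4.756 mg/L.
DO = C_s − D = 8.35 − 4.756 = 3.594 mg/L.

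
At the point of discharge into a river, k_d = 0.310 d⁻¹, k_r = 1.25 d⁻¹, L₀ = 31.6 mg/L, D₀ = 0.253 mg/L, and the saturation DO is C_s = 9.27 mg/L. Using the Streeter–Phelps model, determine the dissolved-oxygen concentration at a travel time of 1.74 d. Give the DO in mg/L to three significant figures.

DO ≈ 4.35 mg/L

k_d L₀/(k_r−k_d) = 0.310×31.6/(1.25−0.310) = 9.796/0.9400 = 10.42 mg/L.
e^(−k_d t) = e^(−0.310×1.740) = 0.5831; e^(−k_r t) = e^(−1.25×1.740) = 0.1136.
D = 10.42 × (0.5831 − 0.1136) + 0.253 × 0.1136 = 4.893 + 0.02874 = 4.921 mg/L.
DO = C_s − D = 9.27 − 4.921 = 4.349 mg/L.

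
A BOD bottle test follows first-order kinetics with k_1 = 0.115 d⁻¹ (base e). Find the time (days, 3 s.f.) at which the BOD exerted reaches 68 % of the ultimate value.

t ≈ 9.91 d

y/L₀ = 1 − e^(−k_1 t) = 0.68 ⇒ e^(−k_1 t) = 0.320
t = −ln(0.320) / 0.115 = 1.139 / 0.115 = 9.908 d.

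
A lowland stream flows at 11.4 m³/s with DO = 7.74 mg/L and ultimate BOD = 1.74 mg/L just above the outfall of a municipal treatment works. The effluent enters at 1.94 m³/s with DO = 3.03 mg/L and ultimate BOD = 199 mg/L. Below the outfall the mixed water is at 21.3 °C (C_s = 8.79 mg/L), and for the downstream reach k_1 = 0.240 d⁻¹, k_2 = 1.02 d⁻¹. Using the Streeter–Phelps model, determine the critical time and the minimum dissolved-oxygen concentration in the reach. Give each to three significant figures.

t_c ≈ 1.59 d; minimum DO ≈ 3.90 mg/L

Mixed DO = (11.4×7.74 + 1.94×3.03)/(11.4+1.94) = 94.11/13.34 = 7.055 mg/L.
Mixed L₀ = (11.4×1.74 + 1.94×199)/(13.34) = 405.9/13.34 = 30.43 mg/L.
Initial deficit D₀ = C_s − DO₀ = 8.79 − 7.055 = 1.735 mg/L.
t_c = (1/0.7800) ln[(1.02/0.240)(1 − 1.735×0.7800/(0.240×30.43))] = 1.282 × ln(3.462) = 1.592 d.
D_c = (0.240/1.02) × 30.43 × e^(−0.240×1.592) = 0.2353 × 30.43 × 0.6824 = 4.885 mg/L.
Minimum DO = 8.79 − 4.885 = 3.905 mg/L.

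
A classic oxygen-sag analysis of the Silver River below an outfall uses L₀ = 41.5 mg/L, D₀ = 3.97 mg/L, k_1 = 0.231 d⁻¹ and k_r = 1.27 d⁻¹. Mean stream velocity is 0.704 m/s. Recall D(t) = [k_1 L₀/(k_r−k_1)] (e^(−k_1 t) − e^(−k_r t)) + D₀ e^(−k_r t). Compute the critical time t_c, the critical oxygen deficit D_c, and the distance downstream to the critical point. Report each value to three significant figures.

t_c ≈ 1.10 d; D_c ≈ 5.86 mg/L; x_c ≈ 66.8 km

t_c = [1/(k_r−k_1)] ln[(k_r/k_1)(1 − D₀(k_r−k_1)/(k_1 L₀))]
= [1/(1.27−0.231)] ln[(1.27/0.231)(1 − 3.97×1.039/(0.231×41.5))]
= (1/1.039) ln[5.498 × 0.5697] = 0.9625 × ln(3.132) = 0.9625 × 1.142 = 1.099 d.
D_c = (k_1/k_r) L₀ e^(−k_1 t_c) = (0.231/1.27) × 41.5 × e^(−0.231×1.099) = 0.1819 × 41.5 × 0.7758 = 5.856 mg/L.
x_c = v t_c = 0.704 m/s × 1.099 d × 86400 s/d = 66840 m ≈ 66.8 km.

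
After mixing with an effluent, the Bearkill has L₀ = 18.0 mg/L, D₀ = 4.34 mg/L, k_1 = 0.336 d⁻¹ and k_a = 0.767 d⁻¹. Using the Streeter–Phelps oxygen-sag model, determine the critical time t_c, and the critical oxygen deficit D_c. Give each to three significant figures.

At the critical point dD/dt = 0, so k_1 L₀ e^(−k_1 t) = k_a D. Substituting D(t) from the Streeter–Phelps equation and solving for t gives
t_c = ln[(k_a/k_1)(1 − D₀(k_a−k_1)/(k_1 L₀))] / (k_a−k_1).
Here k_a−k_1 = 0.4310 d⁻¹ and 1 − D₀(k_a−k_1)/(k_1 L₀) = 1 − 4.34×0.4310/(0.336×18.0) = 0.6907, so
t_c = ln(2.283 × 0.6907) / 0.4310 = 0.4554 / 0.4310 = 1.056 d.
D_c = (k_1/k_a) L₀ e^(−k_1 t_c) = (0.336/0.767) × 18.0 × e^(−0.336×1.056) = 0.4381 × 18.0 × 0.7012 = 5.529 mg/L.

t_c ≈ 1.06 d; D_c ≈ 5.53 mg/L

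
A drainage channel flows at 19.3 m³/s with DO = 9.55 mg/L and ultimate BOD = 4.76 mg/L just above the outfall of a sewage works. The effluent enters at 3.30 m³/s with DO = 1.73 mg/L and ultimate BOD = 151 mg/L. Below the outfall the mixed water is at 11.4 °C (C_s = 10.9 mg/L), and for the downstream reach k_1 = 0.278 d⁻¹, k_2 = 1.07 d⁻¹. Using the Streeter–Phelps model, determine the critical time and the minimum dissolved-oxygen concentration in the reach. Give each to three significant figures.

t_c ≈ 1.30 d; minimum DO ≈ 6.17 mg/L

Mixed DO = (19.3×9.55 + 3.30×1.73)/(19.3+3.30) = 190.0/22.60 = 8.408 mg/L.
Mixed L₀ = (19.3×4.76 + 3.30×151)/(22.60) = 590.2/22.60 = 26.11 mg/L.
Initial deficit D₀ = C_s − DO₀ = 10.9 − 8.408 = 2.492 mg/L.
t_c = (1/0.7920) ln[(1.07/0.278)(1 − 2.492×0.7920/(0.278×26.11))] = 1.263 × ln(2.803) = 1.301 d.
D_c = (0.278/1.07) × 26.11 × e^(−0.278×1.301) = 0.2598 × 26.11 × 0.6965 = 4.725 mg/L.
Minimum DO = 10.9 − 4.725 = 6.175 mg/L.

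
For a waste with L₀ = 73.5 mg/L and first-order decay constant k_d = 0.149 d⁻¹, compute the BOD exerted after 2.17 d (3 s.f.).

y ≈ 20.3 mg/L

y_t = L₀(1 − e^(−k_d t)) = 73.5 × (1 − e^(−0.149×2.17))
= 73.5 × (1 − 0.7237) = 73.5 × 0.2763 = 20.31 mg/L.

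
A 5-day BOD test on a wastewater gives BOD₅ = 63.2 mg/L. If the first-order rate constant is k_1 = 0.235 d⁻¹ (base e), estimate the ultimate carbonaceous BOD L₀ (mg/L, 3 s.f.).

BOD₅ = L₀(1 − e^(−5k_1)) ⇒ L₀ = BOD₅ / (1 − e^(−5×0.235))
= 63.2 / (1 − 0.3088) = 63.2 / 0.6912 = 91.44 mg/L.

L₀ ≈ 91.4 mg/L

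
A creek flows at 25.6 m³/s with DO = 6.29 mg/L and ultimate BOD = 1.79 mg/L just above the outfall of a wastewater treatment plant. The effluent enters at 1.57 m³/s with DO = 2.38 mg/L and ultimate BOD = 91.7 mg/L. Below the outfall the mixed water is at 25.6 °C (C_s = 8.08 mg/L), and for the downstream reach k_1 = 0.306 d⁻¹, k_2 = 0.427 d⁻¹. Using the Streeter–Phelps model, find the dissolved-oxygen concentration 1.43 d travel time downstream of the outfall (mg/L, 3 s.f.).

DO ≈ 5.17 mg/L

Mixed DO = (25.6×6.29 + 1.57×2.38)/(25.6+1.57) = 164.8/27.17 = 6.064 mg/L.
Mixed L₀ = (25.6×1.79 + 1.57×91.7)/(27.17) = 189.8/27.17 = 6.985 mg/L.
Initial deficit D₀ = C_s − DO₀ = 8.08 − 6.064 = 2.016 mg/L.
D(1.43) = [0.306×6.985/(0.427−0.306)](e^(−0.306×1.43) − e^(−0.427×1.43)) + 2.016 e^(−0.427×1.43)
= 17.67 × (0.6456 − 0.5430) + 2.016 × 0.5430 = 2.907 mg/L.
DO = 8.08 − 2.907 = 5.173 mg/L.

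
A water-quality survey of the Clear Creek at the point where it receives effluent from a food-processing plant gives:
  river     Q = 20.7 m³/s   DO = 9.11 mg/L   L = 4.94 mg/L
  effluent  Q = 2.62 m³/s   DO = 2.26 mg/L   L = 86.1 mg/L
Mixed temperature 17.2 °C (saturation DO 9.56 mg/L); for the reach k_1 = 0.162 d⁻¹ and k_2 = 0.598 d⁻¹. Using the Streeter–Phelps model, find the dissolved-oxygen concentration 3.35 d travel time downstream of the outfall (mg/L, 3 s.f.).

Mixed DO = (20.7×9.11 + 2.62×2.26)/(20.7+2.62) = 194.5/23.32 = 8.340 mg/L.
Mixed L₀ = (20.7×4.94 + 2.62×86.1)/(23.32) = 327.8/23.32 = 14.06 mg/L.
Initial deficit D₀ = C_s − DO₀ = 9.56 − 8.340 = 1.220 mg/L.
D(3.35) = [0.162×14.06/(0.598−0.162)](e^(−0.162×3.35) − e^(−0.598×3.35)) + 1.220 e^(−0.598×3.35)
= 5.224 × (0.5812 − 0.1349) + 1.220 × 0.1349 = 2.496 mg/L.
DO = 9.56 − 2.496 = 7.064 mg/L.

DO ≈ 7.06 mg/L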